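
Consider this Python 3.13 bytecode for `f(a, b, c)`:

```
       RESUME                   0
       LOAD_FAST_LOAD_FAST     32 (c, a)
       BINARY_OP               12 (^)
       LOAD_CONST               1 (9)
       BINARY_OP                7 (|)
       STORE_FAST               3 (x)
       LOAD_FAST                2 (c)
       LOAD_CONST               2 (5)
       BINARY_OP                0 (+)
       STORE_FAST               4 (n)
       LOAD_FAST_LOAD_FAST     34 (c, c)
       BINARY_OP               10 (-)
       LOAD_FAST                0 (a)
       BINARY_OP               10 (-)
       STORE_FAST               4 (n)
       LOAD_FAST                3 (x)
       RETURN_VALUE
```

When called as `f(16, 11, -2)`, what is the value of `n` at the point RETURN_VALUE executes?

-16

LOAD_FAST_LOAD_FAST c,a → push -2,16. Stack: [-2, 16]
BINARY_OP ^ → -2 ^ 16 = -18. Stack: [-18]
LOAD_CONST → push 9. Stack: [-18, 9]
BINARY_OP | → -18 | 9 = -17. Stack: [-17]
STORE_FAST x → x=-17. Stack: []
LOAD_FAST c → push -2. Stack: [-2]
LOAD_CONST → push 5. Stack: [-2, 5]
BINARY_OP + → -2 + 5 = 3. Stack: [3]
STORE_FAST n → n=3. Stack: []
LOAD_FAST_LOAD_FAST c,c → push -2,-2. Stack: [-2, -2]
BINARY_OP - → -2 - -2 = 0. Stack: [0]
LOAD_FAST a → push 16. Stack: [0, 16]
BINARY_OP - → 0 - 16 = -16. Stack: [-16]
STORE_FAST n → n=-16. Stack: []
LOAD_FAST x → push -17. Stack: [-17]
RETURN_VALUE → return -17.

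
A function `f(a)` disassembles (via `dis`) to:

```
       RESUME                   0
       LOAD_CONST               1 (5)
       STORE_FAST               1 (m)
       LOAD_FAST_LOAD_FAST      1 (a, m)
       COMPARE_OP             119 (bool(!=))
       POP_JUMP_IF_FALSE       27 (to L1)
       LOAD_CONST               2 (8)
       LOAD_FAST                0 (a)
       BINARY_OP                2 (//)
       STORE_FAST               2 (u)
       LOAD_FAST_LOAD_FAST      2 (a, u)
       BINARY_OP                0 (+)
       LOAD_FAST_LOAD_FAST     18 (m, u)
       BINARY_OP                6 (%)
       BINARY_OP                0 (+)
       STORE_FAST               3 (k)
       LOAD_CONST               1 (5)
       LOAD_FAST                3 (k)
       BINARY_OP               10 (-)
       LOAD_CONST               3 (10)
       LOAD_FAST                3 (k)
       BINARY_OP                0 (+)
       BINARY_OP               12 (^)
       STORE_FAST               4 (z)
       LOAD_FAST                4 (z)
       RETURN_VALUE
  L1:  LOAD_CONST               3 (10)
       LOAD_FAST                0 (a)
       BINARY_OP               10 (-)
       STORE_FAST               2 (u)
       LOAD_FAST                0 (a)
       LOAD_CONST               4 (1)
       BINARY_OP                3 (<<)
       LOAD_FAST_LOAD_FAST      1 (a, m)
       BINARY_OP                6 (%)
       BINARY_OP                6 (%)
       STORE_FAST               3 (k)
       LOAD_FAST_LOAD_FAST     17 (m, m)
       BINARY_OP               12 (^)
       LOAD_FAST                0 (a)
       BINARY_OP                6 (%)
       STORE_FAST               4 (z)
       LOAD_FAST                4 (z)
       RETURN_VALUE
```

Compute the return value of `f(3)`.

LOAD_CONST → push 5. Stack: [5]
STORE_FAST m → m=5. Stack: []
LOAD_FAST_LOAD_FAST a,m → push 3,5. Stack: [3, 5]
COMPARE_OP bool(!=) → 3 vs 5 = True. Stack: [True]
POP_JUMP_IF_FALSE → pop True; no jump. Stack: []
LOAD_CONST → push 8. Stack: [8]
LOAD_FAST a → push 3. Stack: [8, 3]
BINARY_OP // → 8 // 3 = 2. Stack: [2]
STORE_FAST u → u=2. Stack: []
LOAD_FAST_LOAD_FAST a,u → push 3,2. Stack: [3, 2]
BINARY_OP + → 3 + 2 = 5. Stack: [5]
LOAD_FAST_LOAD_FAST m,u → push 5,2. Stack: [5, 5, 2]
BINARY_OP % → 5 % 2 = 1. Stack: [5, 1]
BINARY_OP + → 5 + 1 = 6. Stack: [6]
STORE_FAST k → k=6. Stack: []
LOAD_CONST → push 5. Stack: [5]
LOAD_FAST k → push 6. Stack: [5, 6]
BINARY_OP - → 5 - 6 = -1. Stack: [-1]
LOAD_CONST → push 10. Stack: [-1, 10]
LOAD_FAST k → push 6. Stack: [-1, 10, 6]
BINARY_OP + → 10 + 6 = 16. Stack: [-1, 16]
BINARY_OP ^ → -1 ^ 16 = -17. Stack: [-17]
STORE_FAST z → z=-17. Stack: []
LOAD_FAST z → push -17. Stack: [-17]
RETURN_VALUE → return -17.

-17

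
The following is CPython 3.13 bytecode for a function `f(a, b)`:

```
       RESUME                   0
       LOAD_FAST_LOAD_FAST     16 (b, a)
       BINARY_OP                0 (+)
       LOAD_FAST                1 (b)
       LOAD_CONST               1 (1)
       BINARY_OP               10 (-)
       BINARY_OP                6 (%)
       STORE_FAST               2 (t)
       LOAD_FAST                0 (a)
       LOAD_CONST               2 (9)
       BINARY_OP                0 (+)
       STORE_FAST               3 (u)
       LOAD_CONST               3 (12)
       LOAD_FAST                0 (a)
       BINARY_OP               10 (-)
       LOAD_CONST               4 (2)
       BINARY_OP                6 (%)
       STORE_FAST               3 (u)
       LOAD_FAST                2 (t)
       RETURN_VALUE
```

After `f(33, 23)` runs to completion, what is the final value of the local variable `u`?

1

LOAD_FAST_LOAD_FAST b,a → push 23,33. Stack: [23, 33]
BINARY_OP + → 23 + 33 = 56. Stack: [56]
LOAD_FAST b → push 23. Stack: [56, 23]
LOAD_CONST → push 1. Stack: [56, 23, 1]
BINARY_OP - → 23 - 1 = 22. Stack: [56, 22]
BINARY_OP % → 56 % 22 = 12. Stack: [12]
STORE_FAST t → t=12. Stack: []
LOAD_FAST a → push 33. Stack: [33]
LOAD_CONST → push 9. Stack: [33, 9]
BINARY_OP + → 33 + 9 = 42. Stack: [42]
STORE_FAST u → u=42. Stack: []
LOAD_CONST → push 12. Stack: [12]
LOAD_FAST a → push 33. Stack: [12, 33]
BINARY_OP - → 12 - 33 = -21. Stack: [-21]
LOAD_CONST → push 2. Stack: [-21, 2]
BINARY_OP % → -21 % 2 = 1. Stack: [1]
STORE_FAST u → u=1. Stack: []
LOAD_FAST t → push 12. Stack: [12]
RETURN_VALUE → return 12.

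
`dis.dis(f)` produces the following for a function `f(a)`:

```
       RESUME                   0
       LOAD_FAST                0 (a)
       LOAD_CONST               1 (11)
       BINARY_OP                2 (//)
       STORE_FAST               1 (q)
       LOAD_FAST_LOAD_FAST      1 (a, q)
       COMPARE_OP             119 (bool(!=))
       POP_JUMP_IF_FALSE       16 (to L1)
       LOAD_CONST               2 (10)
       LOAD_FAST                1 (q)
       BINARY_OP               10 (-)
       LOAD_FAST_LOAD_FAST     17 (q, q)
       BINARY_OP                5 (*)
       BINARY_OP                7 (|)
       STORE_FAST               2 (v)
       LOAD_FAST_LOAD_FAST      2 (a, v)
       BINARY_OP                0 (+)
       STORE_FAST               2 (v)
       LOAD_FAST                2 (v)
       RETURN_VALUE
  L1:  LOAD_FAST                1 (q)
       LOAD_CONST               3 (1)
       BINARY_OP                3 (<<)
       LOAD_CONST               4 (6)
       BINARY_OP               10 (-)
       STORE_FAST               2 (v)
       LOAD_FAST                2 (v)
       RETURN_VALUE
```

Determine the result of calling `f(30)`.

LOAD_FAST a → push 30. Stack: [30]
LOAD_CONST → push 11. Stack: [30, 11]
BINARY_OP // → 30 // 11 = 2. Stack: [2]
STORE_FAST q → q=2. Stack: []
LOAD_FAST_LOAD_FAST a,q → push 30,2. Stack: [30, 2]
COMPARE_OP bool(!=) → 30 vs 2 = True. Stack: [True]
POP_JUMP_IF_FALSE → pop True; no jump. Stack: []
LOAD_CONST → push 10. Stack: [10]
LOAD_FAST q → push 2. Stack: [10, 2]
BINARY_OP - → 10 - 2 = 8. Stack: [8]
LOAD_FAST_LOAD_FAST q,q → push 2,2. Stack: [8, 2, 2]
BINARY_OP * → 2 * 2 = 4. Stack: [8, 4]
BINARY_OP | → 8 | 4 = 12. Stack: [12]
STORE_FAST v → v=12. Stack: []
LOAD_FAST_LOAD_FAST a,v → push 30,12. Stack: [30, 12]
BINARY_OP + → 30 + 12 = 42. Stack: [42]
STORE_FAST v → v=42. Stack: []
LOAD_FAST v → push 42. Stack: [42]
RETURN_VALUE → return 42.

42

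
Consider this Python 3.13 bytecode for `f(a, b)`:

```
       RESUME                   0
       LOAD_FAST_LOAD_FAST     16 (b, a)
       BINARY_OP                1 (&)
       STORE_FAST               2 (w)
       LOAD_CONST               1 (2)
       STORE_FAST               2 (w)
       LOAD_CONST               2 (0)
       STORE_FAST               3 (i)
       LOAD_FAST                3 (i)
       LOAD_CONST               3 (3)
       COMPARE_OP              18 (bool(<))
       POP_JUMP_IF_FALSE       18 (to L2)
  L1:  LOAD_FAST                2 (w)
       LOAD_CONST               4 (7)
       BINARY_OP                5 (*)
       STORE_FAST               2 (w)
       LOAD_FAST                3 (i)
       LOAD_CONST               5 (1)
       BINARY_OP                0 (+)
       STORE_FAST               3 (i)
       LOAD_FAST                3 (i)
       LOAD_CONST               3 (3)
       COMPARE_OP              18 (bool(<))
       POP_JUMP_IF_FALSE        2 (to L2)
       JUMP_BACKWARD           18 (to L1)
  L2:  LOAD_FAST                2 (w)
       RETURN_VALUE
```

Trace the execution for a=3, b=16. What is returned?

686

LOAD_FAST_LOAD_FAST b,a → push 16,3. Stack: [16, 3]
BINARY_OP & → 16 & 3 = 0. Stack: [0]
STORE_FAST w → w=0. Stack: []
LOAD_CONST → push 2. Stack: [2]
STORE_FAST w → w=2. Stack: []
LOAD_CONST → push 0. Stack: [0]
STORE_FAST i → i=0. Stack: []
LOAD_FAST i → push 0. Stack: [0]
LOAD_CONST → push 3. Stack: [0, 3]
COMPARE_OP bool(<) → 0 vs 3 = True. Stack: [True]
POP_JUMP_IF_FALSE → pop True; no jump. Stack: []
LOAD_FAST w → push 2. Stack: [2]
LOAD_CONST → push 7. Stack: [2, 7]
BINARY_OP * → 2 * 7 = 14. Stack: [14]
STORE_FAST w → w=14. Stack: []
LOAD_FAST i → push 0. Stack: [0]
LOAD_CONST → push 1. Stack: [0, 1]
BINARY_OP + → 0 + 1 = 1. Stack: [1]
STORE_FAST i → i=1. Stack: []
LOAD_FAST i → push 1. Stack: [1]
LOAD_CONST → push 3. Stack: [1, 3]
COMPARE_OP bool(<) → 1 vs 3 = True. Stack: [True]
POP_JUMP_IF_FALSE → pop True; no jump. Stack: []
LOAD_FAST w → push 14. Stack: [14]
LOAD_CONST → push 7. Stack: [14, 7]
BINARY_OP * → 14 * 7 = 98. Stack: [98]
STORE_FAST w → w=98. Stack: []
LOAD_FAST i → push 1. Stack: [1]
LOAD_CONST → push 1. Stack: [1, 1]
BINARY_OP + → 1 + 1 = 2. Stack: [2]
STORE_FAST i → i=2. Stack: []
LOAD_FAST i → push 2. Stack: [2]
LOAD_CONST → push 3. Stack: [2, 3]
COMPARE_OP bool(<) → 2 vs 3 = True. Stack: [True]
POP_JUMP_IF_FALSE → pop True; no jump. Stack: []
LOAD_FAST w → push 98. Stack: [98]
LOAD_CONST → push 7. Stack: [98, 7]
BINARY_OP * → 98 * 7 = 686. Stack: [686]
STORE_FAST w → w=686. Stack: []
LOAD_FAST i → push 2. Stack: [2]
LOAD_CONST → push 1. Stack: [2, 1]
BINARY_OP + → 2 + 1 = 3. Stack: [3]
STORE_FAST i → i=3. Stack: []
LOAD_FAST i → push 3. Stack: [3]
LOAD_CONST → push 3. Stack: [3, 3]
COMPARE_OP bool(<) → 3 vs 3 = False. Stack: [False]
POP_JUMP_IF_FALSE → pop False; jump. Stack: []
LOAD_FAST w → push 686. Stack: [686]
RETURN_VALUE → return 686.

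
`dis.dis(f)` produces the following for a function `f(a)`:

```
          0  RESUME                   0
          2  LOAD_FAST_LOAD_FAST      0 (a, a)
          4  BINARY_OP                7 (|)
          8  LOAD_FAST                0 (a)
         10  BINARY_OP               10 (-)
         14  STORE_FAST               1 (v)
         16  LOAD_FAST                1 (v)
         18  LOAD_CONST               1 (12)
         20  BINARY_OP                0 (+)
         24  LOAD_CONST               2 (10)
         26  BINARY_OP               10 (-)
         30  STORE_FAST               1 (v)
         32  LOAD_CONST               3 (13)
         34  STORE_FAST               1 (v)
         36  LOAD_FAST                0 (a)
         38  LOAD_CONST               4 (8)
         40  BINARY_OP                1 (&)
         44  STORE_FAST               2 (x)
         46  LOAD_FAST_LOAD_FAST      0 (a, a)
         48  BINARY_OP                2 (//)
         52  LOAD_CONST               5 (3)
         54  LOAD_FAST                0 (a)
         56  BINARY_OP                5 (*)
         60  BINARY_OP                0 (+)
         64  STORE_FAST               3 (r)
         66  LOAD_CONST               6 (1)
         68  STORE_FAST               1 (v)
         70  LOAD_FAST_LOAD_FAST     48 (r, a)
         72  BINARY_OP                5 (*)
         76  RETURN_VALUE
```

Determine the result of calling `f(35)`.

3710

LOAD_FAST_LOAD_FAST a,a → push 35,35. Stack: [35, 35]
BINARY_OP | → 35 | 35 = 35. Stack: [35]
LOAD_FAST a → push 35. Stack: [35, 35]
BINARY_OP - → 35 - 35 = 0. Stack: [0]
STORE_FAST v → v=0. Stack: []
LOAD_FAST v → push 0. Stack: [0]
LOAD_CONST → push 12. Stack: [0, 12]
BINARY_OP + → 0 + 12 = 12. Stack: [12]
LOAD_CONST → push 10. Stack: [12, 10]
BINARY_OP - → 12 - 10 = 2. Stack: [2]
STORE_FAST v → v=2. Stack: []
LOAD_CONST → push 13. Stack: [13]
STORE_FAST v → v=13. Stack: []
LOAD_FAST a → push 35. Stack: [35]
LOAD_CONST → push 8. Stack: [35, 8]
BINARY_OP & → 35 & 8 = 0. Stack: [0]
STORE_FAST x → x=0. Stack: []
LOAD_FAST_LOAD_FAST a,a → push 35,35. Stack: [35, 35]
BINARY_OP // → 35 // 35 = 1. Stack: [1]
LOAD_CONST → push 3. Stack: [1, 3]
LOAD_FAST a → push 35. Stack: [1, 3, 35]
BINARY_OP * → 3 * 35 = 105. Stack: [1, 105]
BINARY_OP + → 1 + 105 = 106. Stack: [106]
STORE_FAST r → r=106. Stack: []
LOAD_CONST → push 1. Stack: [1]
STORE_FAST v → v=1. Stack: []
LOAD_FAST_LOAD_FAST r,a → push 106,35. Stack: [106, 35]
BINARY_OP * → 106 * 35 = 3710. Stack: [3710]
RETURN_VALUE → return 3710.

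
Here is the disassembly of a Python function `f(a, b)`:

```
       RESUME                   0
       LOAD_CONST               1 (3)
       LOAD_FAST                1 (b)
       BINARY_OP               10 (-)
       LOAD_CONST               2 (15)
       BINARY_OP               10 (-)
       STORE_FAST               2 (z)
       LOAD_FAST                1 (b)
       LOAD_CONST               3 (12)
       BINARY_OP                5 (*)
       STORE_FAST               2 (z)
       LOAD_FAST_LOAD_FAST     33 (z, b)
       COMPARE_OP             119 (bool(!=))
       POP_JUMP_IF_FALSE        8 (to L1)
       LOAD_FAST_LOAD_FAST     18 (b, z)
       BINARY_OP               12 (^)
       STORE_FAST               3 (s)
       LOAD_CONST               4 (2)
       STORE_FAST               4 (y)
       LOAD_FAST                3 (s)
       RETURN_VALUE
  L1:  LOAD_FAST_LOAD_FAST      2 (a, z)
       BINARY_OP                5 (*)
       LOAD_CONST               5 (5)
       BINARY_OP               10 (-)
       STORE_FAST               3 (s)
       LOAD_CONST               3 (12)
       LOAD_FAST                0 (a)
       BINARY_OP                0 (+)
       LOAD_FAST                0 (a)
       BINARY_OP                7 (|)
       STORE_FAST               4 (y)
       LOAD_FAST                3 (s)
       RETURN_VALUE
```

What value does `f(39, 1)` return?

LOAD_CONST → push 3. Stack: [3]
LOAD_FAST b → push 1. Stack: [3, 1]
BINARY_OP - → 3 - 1 = 2. Stack: [2]
LOAD_CONST → push 15. Stack: [2, 15]
BINARY_OP - → 2 - 15 = -13. Stack: [-13]
STORE_FAST z → z=-13. Stack: []
LOAD_FAST b → push 1. Stack: [1]
LOAD_CONST → push 12. Stack: [1, 12]
BINARY_OP * → 1 * 12 = 12. Stack: [12]
STORE_FAST z → z=12. Stack: []
LOAD_FAST_LOAD_FAST z,b → push 12,1. Stack: [12, 1]
COMPARE_OP bool(!=) → 12 vs 1 = True. Stack: [True]
POP_JUMP_IF_FALSE → pop True; no jump. Stack: []
LOAD_FAST_LOAD_FAST b,z → push 1,12. Stack: [1, 12]
BINARY_OP ^ → 1 ^ 12 = 13. Stack: [13]
STORE_FAST s → s=13. Stack: []
LOAD_CONST → push 2. Stack: [2]
STORE_FAST y → y=2. Stack: []
LOAD_FAST s → push 13. Stack: [13]
RETURN_VALUE → return 13.

13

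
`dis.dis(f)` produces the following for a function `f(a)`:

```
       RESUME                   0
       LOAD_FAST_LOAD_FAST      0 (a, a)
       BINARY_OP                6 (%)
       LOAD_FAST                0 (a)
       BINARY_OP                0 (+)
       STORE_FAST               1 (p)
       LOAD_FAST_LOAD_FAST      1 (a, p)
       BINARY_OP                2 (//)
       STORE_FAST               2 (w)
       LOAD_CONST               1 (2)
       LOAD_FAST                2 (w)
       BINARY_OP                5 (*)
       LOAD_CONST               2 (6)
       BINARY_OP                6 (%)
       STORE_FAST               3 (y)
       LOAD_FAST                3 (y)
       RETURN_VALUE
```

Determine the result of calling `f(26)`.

LOAD_FAST_LOAD_FAST a,a → push 26,26. Stack: [26, 26]
BINARY_OP % → 26 % 26 = 0. Stack: [0]
LOAD_FAST a → push 26. Stack: [0, 26]
BINARY_OP + → 0 + 26 = 26. Stack: [26]
STORE_FAST p → p=26. Stack: []
LOAD_FAST_LOAD_FAST a,p → push 26,26. Stack: [26, 26]
BINARY_OP // → 26 // 26 = 1. Stack: [1]
STORE_FAST w → w=1. Stack: []
LOAD_CONST → push 2. Stack: [2]
LOAD_FAST w → push 1. Stack: [2, 1]
BINARY_OP * → 2 * 1 = 2. Stack: [2]
LOAD_CONST → push 6. Stack: [2, 6]
BINARY_OP % → 2 % 6 = 2. Stack: [2]
STORE_FAST y → y=2. Stack: []
LOAD_FAST y → push 2. Stack: [2]
RETURN_VALUE → return 2.

2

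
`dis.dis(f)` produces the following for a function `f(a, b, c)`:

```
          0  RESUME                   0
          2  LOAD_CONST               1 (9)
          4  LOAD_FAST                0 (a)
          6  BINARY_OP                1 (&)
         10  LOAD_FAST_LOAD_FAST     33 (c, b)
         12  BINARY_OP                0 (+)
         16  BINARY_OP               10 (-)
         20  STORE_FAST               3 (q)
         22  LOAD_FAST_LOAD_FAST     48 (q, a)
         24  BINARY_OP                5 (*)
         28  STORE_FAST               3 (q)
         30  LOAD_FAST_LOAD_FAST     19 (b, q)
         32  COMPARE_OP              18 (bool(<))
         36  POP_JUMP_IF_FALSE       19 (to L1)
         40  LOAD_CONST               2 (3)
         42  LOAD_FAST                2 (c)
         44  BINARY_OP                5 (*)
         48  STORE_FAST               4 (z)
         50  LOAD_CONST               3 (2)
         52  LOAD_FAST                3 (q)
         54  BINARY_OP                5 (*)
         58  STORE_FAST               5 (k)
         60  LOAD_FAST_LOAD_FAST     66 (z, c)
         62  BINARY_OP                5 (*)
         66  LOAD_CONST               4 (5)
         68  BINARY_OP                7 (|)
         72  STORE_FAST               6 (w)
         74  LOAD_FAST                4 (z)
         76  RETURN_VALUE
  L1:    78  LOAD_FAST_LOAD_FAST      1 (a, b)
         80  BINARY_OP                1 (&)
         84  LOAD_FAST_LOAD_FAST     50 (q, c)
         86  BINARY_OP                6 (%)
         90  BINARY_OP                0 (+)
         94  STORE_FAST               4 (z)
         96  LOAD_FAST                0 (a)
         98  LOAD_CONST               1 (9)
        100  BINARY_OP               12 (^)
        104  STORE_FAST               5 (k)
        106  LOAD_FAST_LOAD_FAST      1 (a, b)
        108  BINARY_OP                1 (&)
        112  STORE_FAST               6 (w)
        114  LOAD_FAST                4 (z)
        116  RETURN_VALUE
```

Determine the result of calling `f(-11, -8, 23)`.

69

LOAD_CONST → push 9. Stack: [9]
LOAD_FAST a → push -11. Stack: [9, -11]
BINARY_OP & → 9 & -11 = 1. Stack: [1]
LOAD_FAST_LOAD_FAST c,b → push 23,-8. Stack: [1, 23, -8]
BINARY_OP + → 23 + -8 = 15. Stack: [1, 15]
BINARY_OP - → 1 - 15 = -14. Stack: [-14]
STORE_FAST q → q=-14. Stack: []
LOAD_FAST_LOAD_FAST q,a → push -14,-11. Stack: [-14, -11]
BINARY_OP * → -14 * -11 = 154. Stack: [154]
STORE_FAST q → q=154. Stack: []
LOAD_FAST_LOAD_FAST b,q → push -8,154. Stack: [-8, 154]
COMPARE_OP bool(<) → -8 vs 154 = True. Stack: [True]
POP_JUMP_IF_FALSE → pop True; no jump. Stack: []
LOAD_CONST → push 3. Stack: [3]
LOAD_FAST c → push 23. Stack: [3, 23]
BINARY_OP * → 3 * 23 = 69. Stack: [69]
STORE_FAST z → z=69. Stack: []
LOAD_CONST → push 2. Stack: [2]
LOAD_FAST q → push 154. Stack: [2, 154]
BINARY_OP * → 2 * 154 = 308. Stack: [308]
STORE_FAST k → k=308. Stack: []
LOAD_FAST_LOAD_FAST z,c → push 69,23. Stack: [69, 23]
BINARY_OP * → 69 * 23 = 1587. Stack: [1587]
LOAD_CONST → push 5. Stack: [1587, 5]
BINARY_OP | → 1587 | 5 = 1591. Stack: [1591]
STORE_FAST w → w=1591. Stack: []
LOAD_FAST z → push 69. Stack: [69]
RETURN_VALUE → return 69.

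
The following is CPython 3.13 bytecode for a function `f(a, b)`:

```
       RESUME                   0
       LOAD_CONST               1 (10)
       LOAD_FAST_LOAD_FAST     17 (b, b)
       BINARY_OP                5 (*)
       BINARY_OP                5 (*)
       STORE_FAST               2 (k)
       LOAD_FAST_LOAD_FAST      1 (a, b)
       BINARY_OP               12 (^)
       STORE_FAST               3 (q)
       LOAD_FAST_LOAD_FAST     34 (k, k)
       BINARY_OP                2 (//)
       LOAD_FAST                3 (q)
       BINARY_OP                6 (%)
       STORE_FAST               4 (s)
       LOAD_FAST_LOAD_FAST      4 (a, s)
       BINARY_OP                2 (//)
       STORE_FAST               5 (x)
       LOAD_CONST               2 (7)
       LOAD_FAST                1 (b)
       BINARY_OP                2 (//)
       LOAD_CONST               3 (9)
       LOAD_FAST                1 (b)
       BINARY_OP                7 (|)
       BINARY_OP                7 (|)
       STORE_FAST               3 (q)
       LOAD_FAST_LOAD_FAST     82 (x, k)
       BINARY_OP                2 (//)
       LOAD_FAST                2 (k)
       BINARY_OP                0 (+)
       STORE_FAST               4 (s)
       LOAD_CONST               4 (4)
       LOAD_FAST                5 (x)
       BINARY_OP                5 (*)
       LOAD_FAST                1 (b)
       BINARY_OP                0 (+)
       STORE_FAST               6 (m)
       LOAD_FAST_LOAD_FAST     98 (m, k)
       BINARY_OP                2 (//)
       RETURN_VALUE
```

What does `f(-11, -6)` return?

-1

LOAD_CONST → push 10. Stack: [10]
LOAD_FAST_LOAD_FAST b,b → push -6,-6. Stack: [10, -6, -6]
BINARY_OP * → -6 * -6 = 36. Stack: [10, 36]
BINARY_OP * → 10 * 36 = 360. Stack: [360]
STORE_FAST k → k=360. Stack: []
LOAD_FAST_LOAD_FAST a,b → push -11,-6. Stack: [-11, -6]
BINARY_OP ^ → -11 ^ -6 = 15. Stack: [15]
STORE_FAST q → q=15. Stack: []
LOAD_FAST_LOAD_FAST k,k → push 360,360. Stack: [360, 360]
BINARY_OP // → 360 // 360 = 1. Stack: [1]
LOAD_FAST q → push 15. Stack: [1, 15]
BINARY_OP % → 1 % 15 = 1. Stack: [1]
STORE_FAST s → s=1. Stack: []
LOAD_FAST_LOAD_FAST a,s → push -11,1. Stack: [-11, 1]
BINARY_OP // → -11 // 1 = -11. Stack: [-11]
STORE_FAST x → x=-11. Stack: []
LOAD_CONST → push 7. Stack: [7]
LOAD_FAST b → push -6. Stack: [7, -6]
BINARY_OP // → 7 // -6 = -2. Stack: [-2]
LOAD_CONST → push 9. Stack: [-2, 9]
LOAD_FAST b → push -6. Stack: [-2, 9, -6]
BINARY_OP | → 9 | -6 = -5. Stack: [-2, -5]
BINARY_OP | → -2 | -5 = -1. Stack: [-1]
STORE_FAST q → q=-1. Stack: []
LOAD_FAST_LOAD_FAST x,k → push -11,360. Stack: [-11, 360]
BINARY_OP // → -11 // 360 = -1. Stack: [-1]
LOAD_FAST k → push 360. Stack: [-1, 360]
BINARY_OP + → -1 + 360 = 359. Stack: [359]
STORE_FAST s → s=359. Stack: []
LOAD_CONST → push 4. Stack: [4]
LOAD_FAST x → push -11. Stack: [4, -11]
BINARY_OP * → 4 * -11 = -44. Stack: [-44]
LOAD_FAST b → push -6. Stack: [-44, -6]
BINARY_OP + → -44 + -6 = -50. Stack: [-50]
STORE_FAST m → m=-50. Stack: []
LOAD_FAST_LOAD_FAST m,k → push -50,360. Stack: [-50, 360]
BINARY_OP // → -50 // 360 = -1. Stack: [-1]
RETURN_VALUE → return -1.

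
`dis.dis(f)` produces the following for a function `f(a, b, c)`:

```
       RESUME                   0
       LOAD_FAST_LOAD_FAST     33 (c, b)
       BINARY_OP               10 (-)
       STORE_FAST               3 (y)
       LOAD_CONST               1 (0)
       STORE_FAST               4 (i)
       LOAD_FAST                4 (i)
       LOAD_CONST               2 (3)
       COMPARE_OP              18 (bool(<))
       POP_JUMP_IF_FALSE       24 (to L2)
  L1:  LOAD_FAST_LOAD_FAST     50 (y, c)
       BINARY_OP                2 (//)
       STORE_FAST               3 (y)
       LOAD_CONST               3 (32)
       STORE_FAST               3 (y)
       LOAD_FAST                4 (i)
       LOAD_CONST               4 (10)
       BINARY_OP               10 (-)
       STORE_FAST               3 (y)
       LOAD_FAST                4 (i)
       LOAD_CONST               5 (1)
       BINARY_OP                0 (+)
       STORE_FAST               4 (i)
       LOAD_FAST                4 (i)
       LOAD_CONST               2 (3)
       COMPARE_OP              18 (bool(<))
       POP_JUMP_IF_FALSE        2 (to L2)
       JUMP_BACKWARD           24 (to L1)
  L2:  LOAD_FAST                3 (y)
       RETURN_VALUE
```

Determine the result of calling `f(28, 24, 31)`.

-8

LOAD_FAST_LOAD_FAST c,b → push 31,24. Stack: [31, 24]
BINARY_OP - → 31 - 24 = 7. Stack: [7]
STORE_FAST y → y=7. Stack: []
LOAD_CONST → push 0. Stack: [0]
STORE_FAST i → i=0. Stack: []
LOAD_FAST i → push 0. Stack: [0]
LOAD_CONST → push 3. Stack: [0, 3]
COMPARE_OP bool(<) → 0 vs 3 = True. Stack: [True]
POP_JUMP_IF_FALSE → pop True; no jump. Stack: []
LOAD_FAST_LOAD_FAST y,c → push 7,31. Stack: [7, 31]
BINARY_OP // → 7 // 31 = 0. Stack: [0]
STORE_FAST y → y=0. Stack: []
LOAD_CONST → push 32. Stack: [32]
STORE_FAST y → y=32. Stack: []
LOAD_FAST i → push 0. Stack: [0]
LOAD_CONST → push 10. Stack: [0, 10]
BINARY_OP - → 0 - 10 = -10. Stack: [-10]
STORE_FAST y → y=-10. Stack: []
LOAD_FAST i → push 0. Stack: [0]
LOAD_CONST → push 1. Stack: [0, 1]
BINARY_OP + → 0 + 1 = 1. Stack: [1]
STORE_FAST i → i=1. Stack: []
LOAD_FAST i → push 1. Stack: [1]
LOAD_CONST → push 3. Stack: [1, 3]
COMPARE_OP bool(<) → 1 vs 3 = True. Stack: [True]
POP_JUMP_IF_FALSE → pop True; no jump. Stack: []
LOAD_FAST_LOAD_FAST y,c → push -10,31. Stack: [-10, 31]
BINARY_OP // → -10 // 31 = -1. Stack: [-1]
STORE_FAST y → y=-1. Stack: []
LOAD_CONST → push 32. Stack: [32]
STORE_FAST y → y=32. Stack: []
LOAD_FAST i → push 1. Stack: [1]
LOAD_CONST → push 10. Stack: [1, 10]
BINARY_OP - → 1 - 10 = -9. Stack: [-9]
STORE_FAST y → y=-9. Stack: []
LOAD_FAST i → push 1. Stack: [1]
LOAD_CONST → push 1. Stack: [1, 1]
BINARY_OP + → 1 + 1 = 2. Stack: [2]
STORE_FAST i → i=2. Stack: []
LOAD_FAST i → push 2. Stack: [2]
LOAD_CONST → push 3. Stack: [2, 3]
COMPARE_OP bool(<) → 2 vs 3 = True. Stack: [True]
POP_JUMP_IF_FALSE → pop True; no jump. Stack: []
LOAD_FAST_LOAD_FAST y,c → push -9,31. Stack: [-9, 31]
BINARY_OP // → -9 // 31 = -1. Stack: [-1]
STORE_FAST y → y=-1. Stack: []
LOAD_CONST → push 32. Stack: [32]
STORE_FAST y → y=32. Stack: []
LOAD_FAST i → push 2. Stack: [2]
LOAD_CONST → push 10. Stack: [2, 10]
BINARY_OP - → 2 - 10 = -8. Stack: [-8]
STORE_FAST y → y=-8. Stack: []
LOAD_FAST i → push 2. Stack: [2]
LOAD_CONST → push 1. Stack: [2, 1]
BINARY_OP + → 2 + 1 = 3. Stack: [3]
STORE_FAST i → i=3. Stack: []
LOAD_FAST i → push 3. Stack: [3]
LOAD_CONST → push 3. Stack: [3, 3]
COMPARE_OP bool(<) → 3 vs 3 = False. Stack: [False]
POP_JUMP_IF_FALSE → pop False; jump. Stack: []
LOAD_FAST y → push -8. Stack: [-8]
RETURN_VALUE → return -8.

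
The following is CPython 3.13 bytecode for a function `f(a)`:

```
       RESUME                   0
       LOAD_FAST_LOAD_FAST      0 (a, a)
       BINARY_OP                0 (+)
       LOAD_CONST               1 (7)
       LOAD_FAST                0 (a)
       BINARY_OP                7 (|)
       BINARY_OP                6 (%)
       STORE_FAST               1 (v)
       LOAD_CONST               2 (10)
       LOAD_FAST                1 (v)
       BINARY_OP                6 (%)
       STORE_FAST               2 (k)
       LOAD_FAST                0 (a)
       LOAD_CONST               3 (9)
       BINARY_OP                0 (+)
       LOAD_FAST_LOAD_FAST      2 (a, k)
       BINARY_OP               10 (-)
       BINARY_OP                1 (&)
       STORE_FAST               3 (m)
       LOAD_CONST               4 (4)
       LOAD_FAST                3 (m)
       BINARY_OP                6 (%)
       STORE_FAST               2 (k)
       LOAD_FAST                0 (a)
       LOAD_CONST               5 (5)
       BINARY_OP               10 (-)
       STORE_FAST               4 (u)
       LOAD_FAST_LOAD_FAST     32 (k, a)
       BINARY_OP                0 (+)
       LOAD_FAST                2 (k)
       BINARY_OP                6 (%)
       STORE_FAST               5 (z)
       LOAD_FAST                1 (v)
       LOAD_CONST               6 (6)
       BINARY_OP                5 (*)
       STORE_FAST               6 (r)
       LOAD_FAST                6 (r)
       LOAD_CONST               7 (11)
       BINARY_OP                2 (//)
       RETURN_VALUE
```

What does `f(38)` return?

20

LOAD_FAST_LOAD_FAST a,a → push 38,38. Stack: [38, 38]
BINARY_OP + → 38 + 38 = 76. Stack: [76]
LOAD_CONST → push 7. Stack: [76, 7]
LOAD_FAST a → push 38. Stack: [76, 7, 38]
BINARY_OP | → 7 | 38 = 39. Stack: [76, 39]
BINARY_OP % → 76 % 39 = 37. Stack: [37]
STORE_FAST v → v=37. Stack: []
LOAD_CONST → push 10. Stack: [10]
LOAD_FAST v → push 37. Stack: [10, 37]
BINARY_OP % → 10 % 37 = 10. Stack: [10]
STORE_FAST k → k=10. Stack: []
LOAD_FAST a → push 38. Stack: [38]
LOAD_CONST → push 9. Stack: [38, 9]
BINARY_OP + → 38 + 9 = 47. Stack: [47]
LOAD_FAST_LOAD_FAST a,k → push 38,10. Stack: [47, 38, 10]
BINARY_OP - → 38 - 10 = 28. Stack: [47, 28]
BINARY_OP & → 47 & 28 = 12. Stack: [12]
STORE_FAST m → m=12. Stack: []
LOAD_CONST → push 4. Stack: [4]
LOAD_FAST m → push 12. Stack: [4, 12]
BINARY_OP % → 4 % 12 = 4. Stack: [4]
STORE_FAST k → k=4. Stack: []
LOAD_FAST a → push 38. Stack: [38]
LOAD_CONST → push 5. Stack: [38, 5]
BINARY_OP - → 38 - 5 = 33. Stack: [33]
STORE_FAST u → u=33. Stack: []
LOAD_FAST_LOAD_FAST k,a → push 4,38. Stack: [4, 38]
BINARY_OP + → 4 + 38 = 42. Stack: [42]
LOAD_FAST k → push 4. Stack: [42, 4]
BINARY_OP % → 42 % 4 = 2. Stack: [2]
STORE_FAST z → z=2. Stack: []
LOAD_FAST v → push 37. Stack: [37]
LOAD_CONST → push 6. Stack: [37, 6]
BINARY_OP * → 37 * 6 = 222. Stack: [222]
STORE_FAST r → r=222. Stack: []
LOAD_FAST r → push 222. Stack: [222]
LOAD_CONST → push 11. Stack: [222, 11]
BINARY_OP // → 222 // 11 = 20. Stack: [20]
RETURN_VALUE → return 20.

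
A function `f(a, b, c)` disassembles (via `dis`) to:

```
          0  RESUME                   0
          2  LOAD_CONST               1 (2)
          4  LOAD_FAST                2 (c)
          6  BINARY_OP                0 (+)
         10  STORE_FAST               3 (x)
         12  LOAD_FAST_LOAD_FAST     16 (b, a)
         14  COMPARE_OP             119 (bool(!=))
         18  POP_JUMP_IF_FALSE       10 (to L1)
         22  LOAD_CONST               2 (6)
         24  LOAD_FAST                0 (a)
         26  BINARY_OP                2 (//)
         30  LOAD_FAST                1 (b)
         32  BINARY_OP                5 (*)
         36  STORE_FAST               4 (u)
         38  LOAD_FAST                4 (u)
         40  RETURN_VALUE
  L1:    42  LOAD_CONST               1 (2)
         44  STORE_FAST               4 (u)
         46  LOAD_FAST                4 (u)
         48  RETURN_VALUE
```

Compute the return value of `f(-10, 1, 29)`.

-1

LOAD_CONST → push 2. Stack: [2]
LOAD_FAST c → push 29. Stack: [2, 29]
BINARY_OP + → 2 + 29 = 31. Stack: [31]
STORE_FAST x → x=31. Stack: []
LOAD_FAST_LOAD_FAST b,a → push 1,-10. Stack: [1, -10]
COMPARE_OP bool(!=) → 1 vs -10 = True. Stack: [True]
POP_JUMP_IF_FALSE → pop True; no jump. Stack: []
LOAD_CONST → push 6. Stack: [6]
LOAD_FAST a → push -10. Stack: [6, -10]
BINARY_OP // → 6 // -10 = -1. Stack: [-1]
LOAD_FAST b → push 1. Stack: [-1, 1]
BINARY_OP * → -1 * 1 = -1. Stack: [-1]
STORE_FAST u → u=-1. Stack: []
LOAD_FAST u → push -1. Stack: [-1]
RETURN_VALUE → return -1.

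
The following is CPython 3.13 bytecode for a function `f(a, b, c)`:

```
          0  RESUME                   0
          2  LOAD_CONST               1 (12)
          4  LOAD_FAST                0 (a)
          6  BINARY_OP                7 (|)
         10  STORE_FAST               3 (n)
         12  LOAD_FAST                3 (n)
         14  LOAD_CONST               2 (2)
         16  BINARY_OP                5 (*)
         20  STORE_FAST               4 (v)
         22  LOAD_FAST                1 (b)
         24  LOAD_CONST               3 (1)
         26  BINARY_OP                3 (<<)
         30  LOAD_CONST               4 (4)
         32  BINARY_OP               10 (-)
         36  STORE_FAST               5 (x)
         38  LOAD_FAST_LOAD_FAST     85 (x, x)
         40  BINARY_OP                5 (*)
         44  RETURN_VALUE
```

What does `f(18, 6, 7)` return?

LOAD_CONST → push 12. Stack: [12]
LOAD_FAST a → push 18. Stack: [12, 18]
BINARY_OP | → 12 | 18 = 30. Stack: [30]
STORE_FAST n → n=30. Stack: []
LOAD_FAST n → push 30. Stack: [30]
LOAD_CONST → push 2. Stack: [30, 2]
BINARY_OP * → 30 * 2 = 60. Stack: [60]
STORE_FAST v → v=60. Stack: []
LOAD_FAST b → push 6. Stack: [6]
LOAD_CONST → push 1. Stack: [6, 1]
BINARY_OP << → 6 << 1 = 12. Stack: [12]
LOAD_CONST → push 4. Stack: [12, 4]
BINARY_OP - → 12 - 4 = 8. Stack: [8]
STORE_FAST x → x=8. Stack: []
LOAD_FAST_LOAD_FAST x,x → push 8,8. Stack: [8, 8]
BINARY_OP * → 8 * 8 = 64. Stack: [64]
RETURN_VALUE → return 64.

64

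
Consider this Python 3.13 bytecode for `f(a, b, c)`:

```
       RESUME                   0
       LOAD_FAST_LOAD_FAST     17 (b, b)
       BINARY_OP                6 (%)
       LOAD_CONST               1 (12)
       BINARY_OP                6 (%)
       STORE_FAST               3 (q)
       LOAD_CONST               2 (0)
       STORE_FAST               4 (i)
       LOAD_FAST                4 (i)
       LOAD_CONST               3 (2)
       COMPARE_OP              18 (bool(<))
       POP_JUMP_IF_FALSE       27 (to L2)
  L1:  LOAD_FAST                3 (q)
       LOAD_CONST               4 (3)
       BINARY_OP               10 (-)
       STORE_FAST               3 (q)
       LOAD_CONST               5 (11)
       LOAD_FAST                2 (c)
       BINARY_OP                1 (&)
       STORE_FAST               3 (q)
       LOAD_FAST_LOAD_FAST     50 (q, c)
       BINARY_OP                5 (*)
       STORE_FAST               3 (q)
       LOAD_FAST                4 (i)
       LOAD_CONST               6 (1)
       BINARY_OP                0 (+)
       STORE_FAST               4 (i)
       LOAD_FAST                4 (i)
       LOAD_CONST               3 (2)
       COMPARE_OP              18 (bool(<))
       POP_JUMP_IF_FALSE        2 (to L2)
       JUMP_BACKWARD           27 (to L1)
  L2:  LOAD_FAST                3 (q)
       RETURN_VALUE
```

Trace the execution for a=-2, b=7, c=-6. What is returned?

-60

LOAD_FAST_LOAD_FAST b,b → push 7,7. Stack: [7, 7]
BINARY_OP % → 7 % 7 = 0. Stack: [0]
LOAD_CONST → push 12. Stack: [0, 12]
BINARY_OP % → 0 % 12 = 0. Stack: [0]
STORE_FAST q → q=0. Stack: []
LOAD_CONST → push 0. Stack: [0]
STORE_FAST i → i=0. Stack: []
LOAD_FAST i → push 0. Stack: [0]
LOAD_CONST → push 2. Stack: [0, 2]
COMPARE_OP bool(<) → 0 vs 2 = True. Stack: [True]
POP_JUMP_IF_FALSE → pop True; no jump. Stack: []
LOAD_FAST q → push 0. Stack: [0]
LOAD_CONST → push 3. Stack: [0, 3]
BINARY_OP - → 0 - 3 = -3. Stack: [-3]
STORE_FAST q → q=-3. Stack: []
LOAD_CONST → push 11. Stack: [11]
LOAD_FAST c → push -6. Stack: [11, -6]
BINARY_OP & → 11 & -6 = 10. Stack: [10]
STORE_FAST q → q=10. Stack: []
LOAD_FAST_LOAD_FAST q,c → push 10,-6. Stack: [10, -6]
BINARY_OP * → 10 * -6 = -60. Stack: [-60]
STORE_FAST q → q=-60. Stack: []
LOAD_FAST i → push 0. Stack: [0]
LOAD_CONST → push 1. Stack: [0, 1]
BINARY_OP + → 0 + 1 = 1. Stack: [1]
STORE_FAST i → i=1. Stack: []
LOAD_FAST i → push 1. Stack: [1]
LOAD_CONST → push 2. Stack: [1, 2]
COMPARE_OP bool(<) → 1 vs 2 = True. Stack: [True]
POP_JUMP_IF_FALSE → pop True; no jump. Stack: []
LOAD_FAST q → push -60. Stack: [-60]
LOAD_CONST → push 3. Stack: [-60, 3]
BINARY_OP - → -60 - 3 = -63. Stack: [-63]
STORE_FAST q → q=-63. Stack: []
LOAD_CONST → push 11. Stack: [11]
LOAD_FAST c → push -6. Stack: [11, -6]
BINARY_OP & → 11 & -6 = 10. Stack: [10]
STORE_FAST q → q=10. Stack: []
LOAD_FAST_LOAD_FAST q,c → push 10,-6. Stack: [10, -6]
BINARY_OP * → 10 * -6 = -60. Stack: [-60]
STORE_FAST q → q=-60. Stack: []
LOAD_FAST i → push 1. Stack: [1]
LOAD_CONST → push 1. Stack: [1, 1]
BINARY_OP + → 1 + 1 = 2. Stack: [2]
STORE_FAST i → i=2. Stack: []
LOAD_FAST i → push 2. Stack: [2]
LOAD_CONST → push 2. Stack: [2, 2]
COMPARE_OP bool(<) → 2 vs 2 = False. Stack: [False]
POP_JUMP_IF_FALSE → pop False; jump. Stack: []
LOAD_FAST q → push -60. Stack: [-60]
RETURN_VALUE → return -60.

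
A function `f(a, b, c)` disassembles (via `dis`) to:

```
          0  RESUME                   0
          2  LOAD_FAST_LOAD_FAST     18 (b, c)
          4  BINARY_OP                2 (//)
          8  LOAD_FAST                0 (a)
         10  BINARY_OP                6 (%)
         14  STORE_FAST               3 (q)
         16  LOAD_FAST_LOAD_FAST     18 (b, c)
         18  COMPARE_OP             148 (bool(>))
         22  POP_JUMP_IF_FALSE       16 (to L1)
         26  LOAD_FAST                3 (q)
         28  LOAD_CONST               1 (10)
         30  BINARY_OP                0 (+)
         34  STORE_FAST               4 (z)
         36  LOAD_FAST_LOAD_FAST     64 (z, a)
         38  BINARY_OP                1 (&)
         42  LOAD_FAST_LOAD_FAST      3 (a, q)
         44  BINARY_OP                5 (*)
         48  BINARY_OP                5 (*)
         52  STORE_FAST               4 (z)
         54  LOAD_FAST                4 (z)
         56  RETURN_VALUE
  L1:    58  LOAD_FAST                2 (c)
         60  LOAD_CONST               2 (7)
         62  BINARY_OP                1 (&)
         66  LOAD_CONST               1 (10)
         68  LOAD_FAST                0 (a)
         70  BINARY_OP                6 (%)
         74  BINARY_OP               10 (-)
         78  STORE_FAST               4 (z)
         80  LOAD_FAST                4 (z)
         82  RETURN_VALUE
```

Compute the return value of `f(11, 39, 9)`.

LOAD_FAST_LOAD_FAST b,c → push 39,9. Stack: [39, 9]
BINARY_OP // → 39 // 9 = 4. Stack: [4]
LOAD_FAST a → push 11. Stack: [4, 11]
BINARY_OP % → 4 % 11 = 4. Stack: [4]
STORE_FAST q → q=4. Stack: []
LOAD_FAST_LOAD_FAST b,c → push 39,9. Stack: [39, 9]
COMPARE_OP bool(>) → 39 vs 9 = True. Stack: [True]
POP_JUMP_IF_FALSE → pop True; no jump. Stack: []
LOAD_FAST q → push 4. Stack: [4]
LOAD_CONST → push 10. Stack: [4, 10]
BINARY_OP + → 4 + 10 = 14. Stack: [14]
STORE_FAST z → z=14. Stack: []
LOAD_FAST_LOAD_FAST z,a → push 14,11. Stack: [14, 11]
BINARY_OP & → 14 & 11 = 10. Stack: [10]
LOAD_FAST_LOAD_FAST a,q → push 11,4. Stack: [10, 11, 4]
BINARY_OP * → 11 * 4 = 44. Stack: [10, 44]
BINARY_OP * → 10 * 44 = 440. Stack: [440]
STORE_FAST z → z=440. Stack: []
LOAD_FAST z → push 440. Stack: [440]
RETURN_VALUE → return 440.

440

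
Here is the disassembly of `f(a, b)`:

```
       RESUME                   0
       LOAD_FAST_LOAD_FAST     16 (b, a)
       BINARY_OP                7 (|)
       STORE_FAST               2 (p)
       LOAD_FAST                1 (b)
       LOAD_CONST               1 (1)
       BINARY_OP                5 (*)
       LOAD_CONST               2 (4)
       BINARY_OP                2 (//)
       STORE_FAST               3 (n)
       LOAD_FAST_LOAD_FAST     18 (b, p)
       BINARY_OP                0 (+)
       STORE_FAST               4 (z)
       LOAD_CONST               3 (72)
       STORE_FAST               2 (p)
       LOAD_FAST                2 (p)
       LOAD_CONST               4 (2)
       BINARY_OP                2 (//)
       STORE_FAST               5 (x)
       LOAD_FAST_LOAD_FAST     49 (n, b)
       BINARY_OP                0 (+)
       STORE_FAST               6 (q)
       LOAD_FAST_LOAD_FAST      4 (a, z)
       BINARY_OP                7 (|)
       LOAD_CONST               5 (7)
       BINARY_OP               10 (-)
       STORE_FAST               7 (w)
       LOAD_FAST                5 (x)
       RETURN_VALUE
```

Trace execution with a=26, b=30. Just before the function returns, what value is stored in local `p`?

72

LOAD_FAST_LOAD_FAST b,a → push 30,26. Stack: [30, 26]
BINARY_OP | → 30 | 26 = 30. Stack: [30]
STORE_FAST p → p=30. Stack: []
LOAD_FAST b → push 30. Stack: [30]
LOAD_CONST → push 1. Stack: [30, 1]
BINARY_OP * → 30 * 1 = 30. Stack: [30]
LOAD_CONST → push 4. Stack: [30, 4]
BINARY_OP // → 30 // 4 = 7. Stack: [7]
STORE_FAST n → n=7. Stack: []
LOAD_FAST_LOAD_FAST b,p → push 30,30. Stack: [30, 30]
BINARY_OP + → 30 + 30 = 60. Stack: [60]
STORE_FAST z → z=60. Stack: []
LOAD_CONST → push 72. Stack: [72]
STORE_FAST p → p=72. Stack: []
LOAD_FAST p → push 72. Stack: [72]
LOAD_CONST → push 2. Stack: [72, 2]
BINARY_OP // → 72 // 2 = 36. Stack: [36]
STORE_FAST x → x=36. Stack: []
LOAD_FAST_LOAD_FAST n,b → push 7,30. Stack: [7, 30]
BINARY_OP + → 7 + 30 = 37. Stack: [37]
STORE_FAST q → q=37. Stack: []
LOAD_FAST_LOAD_FAST a,z → push 26,60. Stack: [26, 60]
BINARY_OP | → 26 | 60 = 62. Stack: [62]
LOAD_CONST → push 7. Stack: [62, 7]
BINARY_OP - → 62 - 7 = 55. Stack: [55]
STORE_FAST w → w=55. Stack: []
LOAD_FAST x → push 36. Stack: [36]
RETURN_VALUE → return 36.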